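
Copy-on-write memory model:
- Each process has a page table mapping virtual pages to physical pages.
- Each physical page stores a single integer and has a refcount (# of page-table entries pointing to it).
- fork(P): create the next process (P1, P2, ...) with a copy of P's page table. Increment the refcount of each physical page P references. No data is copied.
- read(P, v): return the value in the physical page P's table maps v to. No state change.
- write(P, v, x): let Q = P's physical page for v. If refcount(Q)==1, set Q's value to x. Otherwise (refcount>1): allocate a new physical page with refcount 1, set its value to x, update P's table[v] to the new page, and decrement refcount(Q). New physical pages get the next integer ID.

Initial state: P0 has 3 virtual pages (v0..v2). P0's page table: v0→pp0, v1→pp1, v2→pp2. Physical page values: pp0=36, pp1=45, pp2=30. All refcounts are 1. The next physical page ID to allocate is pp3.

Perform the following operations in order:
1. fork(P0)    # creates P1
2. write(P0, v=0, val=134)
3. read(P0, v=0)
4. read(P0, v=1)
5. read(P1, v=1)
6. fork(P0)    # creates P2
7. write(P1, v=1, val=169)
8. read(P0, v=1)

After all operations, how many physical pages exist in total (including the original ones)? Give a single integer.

Op 1: fork(P0) -> P1. 3 ppages; refcounts: pp0:2 pp1:2 pp2:2
Op 2: write(P0, v0, 134). refcount(pp0)=2>1 -> COPY to pp3. 4 ppages; refcounts: pp0:1 pp1:2 pp2:2 pp3:1
Op 3: read(P0, v0) -> 134. No state change.
Op 4: read(P0, v1) -> 45. No state change.
Op 5: read(P1, v1) -> 45. No state change.
Op 6: fork(P0) -> P2. 4 ppages; refcounts: pp0:1 pp1:3 pp2:3 pp3:2
Op 7: write(P1, v1, 169). refcount(pp1)=3>1 -> COPY to pp4. 5 ppages; refcounts: pp0:1 pp1:2 pp2:3 pp3:2 pp4:1
Op 8: read(P0, v1) -> 45. No state change.

Answer: 5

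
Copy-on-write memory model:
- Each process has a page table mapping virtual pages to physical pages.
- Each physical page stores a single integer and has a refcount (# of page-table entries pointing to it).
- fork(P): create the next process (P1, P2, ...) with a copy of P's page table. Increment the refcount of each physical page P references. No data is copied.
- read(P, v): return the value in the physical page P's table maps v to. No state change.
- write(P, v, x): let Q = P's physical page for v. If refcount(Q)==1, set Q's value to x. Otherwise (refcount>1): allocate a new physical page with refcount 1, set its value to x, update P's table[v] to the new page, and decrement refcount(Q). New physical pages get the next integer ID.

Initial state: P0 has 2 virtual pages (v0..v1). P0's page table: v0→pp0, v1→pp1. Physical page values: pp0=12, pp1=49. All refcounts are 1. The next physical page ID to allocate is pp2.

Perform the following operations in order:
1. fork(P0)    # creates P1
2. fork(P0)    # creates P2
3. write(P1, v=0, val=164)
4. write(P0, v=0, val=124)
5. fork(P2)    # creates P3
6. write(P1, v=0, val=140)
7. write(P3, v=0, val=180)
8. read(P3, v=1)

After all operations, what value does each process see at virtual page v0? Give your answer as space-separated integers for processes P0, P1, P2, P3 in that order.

Op 1: fork(P0) -> P1. 2 ppages; refcounts: pp0:2 pp1:2
Op 2: fork(P0) -> P2. 2 ppages; refcounts: pp0:3 pp1:3
Op 3: write(P1, v0, 164). refcount(pp0)=3>1 -> COPY to pp2. 3 ppages; refcounts: pp0:2 pp1:3 pp2:1
Op 4: write(P0, v0, 124). refcount(pp0)=2>1 -> COPY to pp3. 4 ppages; refcounts: pp0:1 pp1:3 pp2:1 pp3:1
Op 5: fork(P2) -> P3. 4 ppages; refcounts: pp0:2 pp1:4 pp2:1 pp3:1
Op 6: write(P1, v0, 140). refcount(pp2)=1 -> write in place. 4 ppages; refcounts: pp0:2 pp1:4 pp2:1 pp3:1
Op 7: write(P3, v0, 180). refcount(pp0)=2>1 -> COPY to pp4. 5 ppages; refcounts: pp0:1 pp1:4 pp2:1 pp3:1 pp4:1
Op 8: read(P3, v1) -> 49. No state change.
P0: v0 -> pp3 = 124
P1: v0 -> pp2 = 140
P2: v0 -> pp0 = 12
P3: v0 -> pp4 = 180

Answer: 124 140 12 180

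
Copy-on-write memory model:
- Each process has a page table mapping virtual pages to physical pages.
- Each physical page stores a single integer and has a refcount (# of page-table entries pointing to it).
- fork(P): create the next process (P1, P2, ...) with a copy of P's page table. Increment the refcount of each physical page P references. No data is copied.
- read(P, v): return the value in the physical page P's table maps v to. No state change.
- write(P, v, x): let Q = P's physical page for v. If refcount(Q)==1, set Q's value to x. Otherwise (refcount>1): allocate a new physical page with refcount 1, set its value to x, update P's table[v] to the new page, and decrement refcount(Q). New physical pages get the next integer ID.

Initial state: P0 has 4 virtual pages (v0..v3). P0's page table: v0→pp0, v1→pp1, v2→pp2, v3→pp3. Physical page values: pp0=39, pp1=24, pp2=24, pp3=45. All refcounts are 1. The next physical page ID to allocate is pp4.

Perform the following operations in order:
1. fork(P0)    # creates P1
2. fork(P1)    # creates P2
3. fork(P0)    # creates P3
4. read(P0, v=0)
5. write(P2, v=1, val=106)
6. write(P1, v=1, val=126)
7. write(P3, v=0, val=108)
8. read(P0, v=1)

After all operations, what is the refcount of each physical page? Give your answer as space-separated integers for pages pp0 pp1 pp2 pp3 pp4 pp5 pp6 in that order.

Op 1: fork(P0) -> P1. 4 ppages; refcounts: pp0:2 pp1:2 pp2:2 pp3:2
Op 2: fork(P1) -> P2. 4 ppages; refcounts: pp0:3 pp1:3 pp2:3 pp3:3
Op 3: fork(P0) -> P3. 4 ppages; refcounts: pp0:4 pp1:4 pp2:4 pp3:4
Op 4: read(P0, v0) -> 39. No state change.
Op 5: write(P2, v1, 106). refcount(pp1)=4>1 -> COPY to pp4. 5 ppages; refcounts: pp0:4 pp1:3 pp2:4 pp3:4 pp4:1
Op 6: write(P1, v1, 126). refcount(pp1)=3>1 -> COPY to pp5. 6 ppages; refcounts: pp0:4 pp1:2 pp2:4 pp3:4 pp4:1 pp5:1
Op 7: write(P3, v0, 108). refcount(pp0)=4>1 -> COPY to pp6. 7 ppages; refcounts: pp0:3 pp1:2 pp2:4 pp3:4 pp4:1 pp5:1 pp6:1
Op 8: read(P0, v1) -> 24. No state change.

Answer: 3 2 4 4 1 1 1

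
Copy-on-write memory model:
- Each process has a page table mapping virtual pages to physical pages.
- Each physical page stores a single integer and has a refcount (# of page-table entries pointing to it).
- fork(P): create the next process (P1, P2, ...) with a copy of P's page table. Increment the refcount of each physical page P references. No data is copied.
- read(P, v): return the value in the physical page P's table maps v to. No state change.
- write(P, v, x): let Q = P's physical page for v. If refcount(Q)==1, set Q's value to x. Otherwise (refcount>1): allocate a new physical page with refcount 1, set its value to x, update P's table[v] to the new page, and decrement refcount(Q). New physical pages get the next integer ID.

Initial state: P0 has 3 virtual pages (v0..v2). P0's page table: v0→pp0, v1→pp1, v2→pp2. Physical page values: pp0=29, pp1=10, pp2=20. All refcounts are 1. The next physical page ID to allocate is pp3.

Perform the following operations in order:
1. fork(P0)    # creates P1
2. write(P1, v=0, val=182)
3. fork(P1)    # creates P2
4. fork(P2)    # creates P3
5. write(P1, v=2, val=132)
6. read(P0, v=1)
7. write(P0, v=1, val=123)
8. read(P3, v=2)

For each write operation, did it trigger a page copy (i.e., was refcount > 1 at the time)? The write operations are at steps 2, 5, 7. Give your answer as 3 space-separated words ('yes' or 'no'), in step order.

Op 1: fork(P0) -> P1. 3 ppages; refcounts: pp0:2 pp1:2 pp2:2
Op 2: write(P1, v0, 182). refcount(pp0)=2>1 -> COPY to pp3. 4 ppages; refcounts: pp0:1 pp1:2 pp2:2 pp3:1
Op 3: fork(P1) -> P2. 4 ppages; refcounts: pp0:1 pp1:3 pp2:3 pp3:2
Op 4: fork(P2) -> P3. 4 ppages; refcounts: pp0:1 pp1:4 pp2:4 pp3:3
Op 5: write(P1, v2, 132). refcount(pp2)=4>1 -> COPY to pp4. 5 ppages; refcounts: pp0:1 pp1:4 pp2:3 pp3:3 pp4:1
Op 6: read(P0, v1) -> 10. No state change.
Op 7: write(P0, v1, 123). refcount(pp1)=4>1 -> COPY to pp5. 6 ppages; refcounts: pp0:1 pp1:3 pp2:3 pp3:3 pp4:1 pp5:1
Op 8: read(P3, v2) -> 20. No state change.

yes yes yes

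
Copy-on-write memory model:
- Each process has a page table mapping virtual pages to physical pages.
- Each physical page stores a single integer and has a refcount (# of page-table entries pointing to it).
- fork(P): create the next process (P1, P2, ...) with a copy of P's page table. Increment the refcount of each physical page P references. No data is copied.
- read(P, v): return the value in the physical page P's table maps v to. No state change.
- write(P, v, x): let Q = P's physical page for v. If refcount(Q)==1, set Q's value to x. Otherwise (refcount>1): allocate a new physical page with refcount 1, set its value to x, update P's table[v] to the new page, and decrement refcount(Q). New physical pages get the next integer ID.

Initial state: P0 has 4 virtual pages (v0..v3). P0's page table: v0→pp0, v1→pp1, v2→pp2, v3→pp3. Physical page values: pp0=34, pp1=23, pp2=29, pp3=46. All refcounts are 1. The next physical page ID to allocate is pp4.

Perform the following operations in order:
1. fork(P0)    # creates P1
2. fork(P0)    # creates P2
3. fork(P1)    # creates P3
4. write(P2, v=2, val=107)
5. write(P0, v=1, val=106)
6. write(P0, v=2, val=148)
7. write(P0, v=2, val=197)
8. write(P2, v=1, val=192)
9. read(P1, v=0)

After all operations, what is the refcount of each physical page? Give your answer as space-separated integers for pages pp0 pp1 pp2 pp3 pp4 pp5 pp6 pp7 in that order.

Op 1: fork(P0) -> P1. 4 ppages; refcounts: pp0:2 pp1:2 pp2:2 pp3:2
Op 2: fork(P0) -> P2. 4 ppages; refcounts: pp0:3 pp1:3 pp2:3 pp3:3
Op 3: fork(P1) -> P3. 4 ppages; refcounts: pp0:4 pp1:4 pp2:4 pp3:4
Op 4: write(P2, v2, 107). refcount(pp2)=4>1 -> COPY to pp4. 5 ppages; refcounts: pp0:4 pp1:4 pp2:3 pp3:4 pp4:1
Op 5: write(P0, v1, 106). refcount(pp1)=4>1 -> COPY to pp5. 6 ppages; refcounts: pp0:4 pp1:3 pp2:3 pp3:4 pp4:1 pp5:1
Op 6: write(P0, v2, 148). refcount(pp2)=3>1 -> COPY to pp6. 7 ppages; refcounts: pp0:4 pp1:3 pp2:2 pp3:4 pp4:1 pp5:1 pp6:1
Op 7: write(P0, v2, 197). refcount(pp6)=1 -> write in place. 7 ppages; refcounts: pp0:4 pp1:3 pp2:2 pp3:4 pp4:1 pp5:1 pp6:1
Op 8: write(P2, v1, 192). refcount(pp1)=3>1 -> COPY to pp7. 8 ppages; refcounts: pp0:4 pp1:2 pp2:2 pp3:4 pp4:1 pp5:1 pp6:1 pp7:1
Op 9: read(P1, v0) -> 34. No state change.

Answer: 4 2 2 4 1 1 1 1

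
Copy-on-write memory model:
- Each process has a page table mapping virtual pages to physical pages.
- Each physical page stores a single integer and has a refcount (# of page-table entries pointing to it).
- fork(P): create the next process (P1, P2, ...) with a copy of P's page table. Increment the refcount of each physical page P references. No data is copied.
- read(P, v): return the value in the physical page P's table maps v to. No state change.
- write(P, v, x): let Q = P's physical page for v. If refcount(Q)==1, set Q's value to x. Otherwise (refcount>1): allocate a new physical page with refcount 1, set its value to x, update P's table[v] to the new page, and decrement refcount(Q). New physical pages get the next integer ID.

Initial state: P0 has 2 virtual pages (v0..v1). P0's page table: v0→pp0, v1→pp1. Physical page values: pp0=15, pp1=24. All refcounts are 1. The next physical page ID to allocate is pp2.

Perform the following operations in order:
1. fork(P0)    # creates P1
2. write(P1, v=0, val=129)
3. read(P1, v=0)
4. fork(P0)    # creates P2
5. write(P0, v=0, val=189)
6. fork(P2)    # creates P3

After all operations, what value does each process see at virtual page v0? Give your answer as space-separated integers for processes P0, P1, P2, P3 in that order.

Answer: 189 129 15 15

Derivation:
Op 1: fork(P0) -> P1. 2 ppages; refcounts: pp0:2 pp1:2
Op 2: write(P1, v0, 129). refcount(pp0)=2>1 -> COPY to pp2. 3 ppages; refcounts: pp0:1 pp1:2 pp2:1
Op 3: read(P1, v0) -> 129. No state change.
Op 4: fork(P0) -> P2. 3 ppages; refcounts: pp0:2 pp1:3 pp2:1
Op 5: write(P0, v0, 189). refcount(pp0)=2>1 -> COPY to pp3. 4 ppages; refcounts: pp0:1 pp1:3 pp2:1 pp3:1
Op 6: fork(P2) -> P3. 4 ppages; refcounts: pp0:2 pp1:4 pp2:1 pp3:1
P0: v0 -> pp3 = 189
P1: v0 -> pp2 = 129
P2: v0 -> pp0 = 15
P3: v0 -> pp0 = 15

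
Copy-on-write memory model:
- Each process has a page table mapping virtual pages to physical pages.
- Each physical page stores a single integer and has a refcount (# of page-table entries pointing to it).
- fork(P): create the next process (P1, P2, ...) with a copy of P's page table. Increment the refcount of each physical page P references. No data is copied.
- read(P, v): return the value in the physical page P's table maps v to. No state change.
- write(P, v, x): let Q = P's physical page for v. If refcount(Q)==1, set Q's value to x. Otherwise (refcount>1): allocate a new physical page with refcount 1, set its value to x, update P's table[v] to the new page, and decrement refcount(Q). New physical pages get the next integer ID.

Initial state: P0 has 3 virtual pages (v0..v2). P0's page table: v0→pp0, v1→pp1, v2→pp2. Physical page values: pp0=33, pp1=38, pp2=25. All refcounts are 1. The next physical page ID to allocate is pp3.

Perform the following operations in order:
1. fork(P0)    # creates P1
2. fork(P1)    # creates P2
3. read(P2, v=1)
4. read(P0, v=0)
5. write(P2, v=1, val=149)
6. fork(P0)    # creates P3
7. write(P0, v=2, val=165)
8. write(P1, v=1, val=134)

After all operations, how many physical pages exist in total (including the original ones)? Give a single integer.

Op 1: fork(P0) -> P1. 3 ppages; refcounts: pp0:2 pp1:2 pp2:2
Op 2: fork(P1) -> P2. 3 ppages; refcounts: pp0:3 pp1:3 pp2:3
Op 3: read(P2, v1) -> 38. No state change.
Op 4: read(P0, v0) -> 33. No state change.
Op 5: write(P2, v1, 149). refcount(pp1)=3>1 -> COPY to pp3. 4 ppages; refcounts: pp0:3 pp1:2 pp2:3 pp3:1
Op 6: fork(P0) -> P3. 4 ppages; refcounts: pp0:4 pp1:3 pp2:4 pp3:1
Op 7: write(P0, v2, 165). refcount(pp2)=4>1 -> COPY to pp4. 5 ppages; refcounts: pp0:4 pp1:3 pp2:3 pp3:1 pp4:1
Op 8: write(P1, v1, 134). refcount(pp1)=3>1 -> COPY to pp5. 6 ppages; refcounts: pp0:4 pp1:2 pp2:3 pp3:1 pp4:1 pp5:1

Answer: 6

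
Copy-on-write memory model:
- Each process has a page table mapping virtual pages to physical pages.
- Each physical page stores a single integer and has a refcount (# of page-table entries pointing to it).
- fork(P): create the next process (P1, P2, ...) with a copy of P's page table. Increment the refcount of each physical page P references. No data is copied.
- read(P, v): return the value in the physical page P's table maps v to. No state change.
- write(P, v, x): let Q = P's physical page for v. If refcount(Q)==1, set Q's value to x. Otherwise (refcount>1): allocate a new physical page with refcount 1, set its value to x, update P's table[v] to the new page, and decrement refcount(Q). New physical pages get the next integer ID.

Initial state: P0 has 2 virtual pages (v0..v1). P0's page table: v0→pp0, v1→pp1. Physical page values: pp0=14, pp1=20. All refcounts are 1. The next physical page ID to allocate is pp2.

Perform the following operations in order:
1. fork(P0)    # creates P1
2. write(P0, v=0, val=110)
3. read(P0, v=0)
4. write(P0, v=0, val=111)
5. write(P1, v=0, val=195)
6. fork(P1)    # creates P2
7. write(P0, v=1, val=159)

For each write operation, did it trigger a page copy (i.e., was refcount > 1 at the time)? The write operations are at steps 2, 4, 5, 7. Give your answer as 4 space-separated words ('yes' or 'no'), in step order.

Op 1: fork(P0) -> P1. 2 ppages; refcounts: pp0:2 pp1:2
Op 2: write(P0, v0, 110). refcount(pp0)=2>1 -> COPY to pp2. 3 ppages; refcounts: pp0:1 pp1:2 pp2:1
Op 3: read(P0, v0) -> 110. No state change.
Op 4: write(P0, v0, 111). refcount(pp2)=1 -> write in place. 3 ppages; refcounts: pp0:1 pp1:2 pp2:1
Op 5: write(P1, v0, 195). refcount(pp0)=1 -> write in place. 3 ppages; refcounts: pp0:1 pp1:2 pp2:1
Op 6: fork(P1) -> P2. 3 ppages; refcounts: pp0:2 pp1:3 pp2:1
Op 7: write(P0, v1, 159). refcount(pp1)=3>1 -> COPY to pp3. 4 ppages; refcounts: pp0:2 pp1:2 pp2:1 pp3:1

yes no no yes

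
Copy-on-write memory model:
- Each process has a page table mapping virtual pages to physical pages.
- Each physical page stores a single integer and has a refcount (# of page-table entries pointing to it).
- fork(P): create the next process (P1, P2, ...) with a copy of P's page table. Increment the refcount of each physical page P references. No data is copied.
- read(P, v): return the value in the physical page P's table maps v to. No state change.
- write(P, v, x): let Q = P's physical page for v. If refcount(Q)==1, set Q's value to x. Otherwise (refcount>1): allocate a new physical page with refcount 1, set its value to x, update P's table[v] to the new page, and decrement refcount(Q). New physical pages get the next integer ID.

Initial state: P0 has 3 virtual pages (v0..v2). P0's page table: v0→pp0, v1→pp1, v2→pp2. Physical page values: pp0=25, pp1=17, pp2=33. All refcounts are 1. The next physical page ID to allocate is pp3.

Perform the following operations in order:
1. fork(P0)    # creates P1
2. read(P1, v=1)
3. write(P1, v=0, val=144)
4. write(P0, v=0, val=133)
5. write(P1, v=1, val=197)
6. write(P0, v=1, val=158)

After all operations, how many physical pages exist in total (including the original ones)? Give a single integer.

Answer: 5

Derivation:
Op 1: fork(P0) -> P1. 3 ppages; refcounts: pp0:2 pp1:2 pp2:2
Op 2: read(P1, v1) -> 17. No state change.
Op 3: write(P1, v0, 144). refcount(pp0)=2>1 -> COPY to pp3. 4 ppages; refcounts: pp0:1 pp1:2 pp2:2 pp3:1
Op 4: write(P0, v0, 133). refcount(pp0)=1 -> write in place. 4 ppages; refcounts: pp0:1 pp1:2 pp2:2 pp3:1
Op 5: write(P1, v1, 197). refcount(pp1)=2>1 -> COPY to pp4. 5 ppages; refcounts: pp0:1 pp1:1 pp2:2 pp3:1 pp4:1
Op 6: write(P0, v1, 158). refcount(pp1)=1 -> write in place. 5 ppages; refcounts: pp0:1 pp1:1 pp2:2 pp3:1 pp4:1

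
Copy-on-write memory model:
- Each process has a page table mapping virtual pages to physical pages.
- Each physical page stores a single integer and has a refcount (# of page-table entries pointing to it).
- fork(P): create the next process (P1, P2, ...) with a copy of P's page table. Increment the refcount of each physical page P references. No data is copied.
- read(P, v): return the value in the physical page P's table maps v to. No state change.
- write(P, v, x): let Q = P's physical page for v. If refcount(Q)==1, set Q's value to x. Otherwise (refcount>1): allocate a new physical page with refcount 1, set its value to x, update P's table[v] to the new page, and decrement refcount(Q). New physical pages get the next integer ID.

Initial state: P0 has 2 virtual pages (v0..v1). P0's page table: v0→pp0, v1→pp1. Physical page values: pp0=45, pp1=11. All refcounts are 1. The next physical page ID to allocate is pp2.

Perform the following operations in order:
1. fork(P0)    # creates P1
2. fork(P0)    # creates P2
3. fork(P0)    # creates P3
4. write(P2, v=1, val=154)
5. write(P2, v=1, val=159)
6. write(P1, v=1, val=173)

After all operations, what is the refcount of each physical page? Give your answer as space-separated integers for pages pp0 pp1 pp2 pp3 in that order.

Op 1: fork(P0) -> P1. 2 ppages; refcounts: pp0:2 pp1:2
Op 2: fork(P0) -> P2. 2 ppages; refcounts: pp0:3 pp1:3
Op 3: fork(P0) -> P3. 2 ppages; refcounts: pp0:4 pp1:4
Op 4: write(P2, v1, 154). refcount(pp1)=4>1 -> COPY to pp2. 3 ppages; refcounts: pp0:4 pp1:3 pp2:1
Op 5: write(P2, v1, 159). refcount(pp2)=1 -> write in place. 3 ppages; refcounts: pp0:4 pp1:3 pp2:1
Op 6: write(P1, v1, 173). refcount(pp1)=3>1 -> COPY to pp3. 4 ppages; refcounts: pp0:4 pp1:2 pp2:1 pp3:1

Answer: 4 2 1 1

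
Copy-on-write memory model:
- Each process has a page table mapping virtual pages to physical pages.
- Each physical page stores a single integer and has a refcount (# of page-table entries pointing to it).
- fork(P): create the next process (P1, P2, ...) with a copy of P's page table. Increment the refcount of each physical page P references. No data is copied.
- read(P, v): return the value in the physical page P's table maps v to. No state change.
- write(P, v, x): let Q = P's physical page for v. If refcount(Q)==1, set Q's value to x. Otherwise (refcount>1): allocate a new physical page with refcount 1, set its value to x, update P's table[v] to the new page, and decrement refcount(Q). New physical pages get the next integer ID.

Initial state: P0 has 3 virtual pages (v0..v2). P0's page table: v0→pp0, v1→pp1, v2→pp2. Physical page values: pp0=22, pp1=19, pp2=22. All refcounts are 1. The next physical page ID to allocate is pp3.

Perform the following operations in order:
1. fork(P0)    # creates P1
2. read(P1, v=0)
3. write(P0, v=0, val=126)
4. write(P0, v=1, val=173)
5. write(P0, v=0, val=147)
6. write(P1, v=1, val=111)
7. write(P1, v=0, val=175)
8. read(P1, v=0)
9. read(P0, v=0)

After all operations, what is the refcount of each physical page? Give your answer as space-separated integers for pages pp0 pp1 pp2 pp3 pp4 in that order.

Op 1: fork(P0) -> P1. 3 ppages; refcounts: pp0:2 pp1:2 pp2:2
Op 2: read(P1, v0) -> 22. No state change.
Op 3: write(P0, v0, 126). refcount(pp0)=2>1 -> COPY to pp3. 4 ppages; refcounts: pp0:1 pp1:2 pp2:2 pp3:1
Op 4: write(P0, v1, 173). refcount(pp1)=2>1 -> COPY to pp4. 5 ppages; refcounts: pp0:1 pp1:1 pp2:2 pp3:1 pp4:1
Op 5: write(P0, v0, 147). refcount(pp3)=1 -> write in place. 5 ppages; refcounts: pp0:1 pp1:1 pp2:2 pp3:1 pp4:1
Op 6: write(P1, v1, 111). refcount(pp1)=1 -> write in place. 5 ppages; refcounts: pp0:1 pp1:1 pp2:2 pp3:1 pp4:1
Op 7: write(P1, v0, 175). refcount(pp0)=1 -> write in place. 5 ppages; refcounts: pp0:1 pp1:1 pp2:2 pp3:1 pp4:1
Op 8: read(P1, v0) -> 175. No state change.
Op 9: read(P0, v0) -> 147. No state change.

Answer: 1 1 2 1 1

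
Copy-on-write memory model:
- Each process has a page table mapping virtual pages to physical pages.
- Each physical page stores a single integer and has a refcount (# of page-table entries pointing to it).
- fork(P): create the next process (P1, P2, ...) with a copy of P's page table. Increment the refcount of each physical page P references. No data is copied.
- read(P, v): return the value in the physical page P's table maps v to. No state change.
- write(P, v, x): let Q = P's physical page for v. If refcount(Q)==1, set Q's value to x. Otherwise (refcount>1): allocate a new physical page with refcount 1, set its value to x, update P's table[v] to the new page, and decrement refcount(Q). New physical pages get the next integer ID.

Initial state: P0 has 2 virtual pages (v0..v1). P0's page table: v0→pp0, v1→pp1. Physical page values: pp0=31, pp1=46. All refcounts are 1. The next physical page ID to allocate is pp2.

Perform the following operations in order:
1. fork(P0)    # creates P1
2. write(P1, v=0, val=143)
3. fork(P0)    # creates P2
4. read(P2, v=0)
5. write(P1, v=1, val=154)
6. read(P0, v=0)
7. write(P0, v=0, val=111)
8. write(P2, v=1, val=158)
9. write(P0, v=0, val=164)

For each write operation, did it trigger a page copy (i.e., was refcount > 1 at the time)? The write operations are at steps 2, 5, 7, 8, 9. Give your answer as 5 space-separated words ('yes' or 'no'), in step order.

Op 1: fork(P0) -> P1. 2 ppages; refcounts: pp0:2 pp1:2
Op 2: write(P1, v0, 143). refcount(pp0)=2>1 -> COPY to pp2. 3 ppages; refcounts: pp0:1 pp1:2 pp2:1
Op 3: fork(P0) -> P2. 3 ppages; refcounts: pp0:2 pp1:3 pp2:1
Op 4: read(P2, v0) -> 31. No state change.
Op 5: write(P1, v1, 154). refcount(pp1)=3>1 -> COPY to pp3. 4 ppages; refcounts: pp0:2 pp1:2 pp2:1 pp3:1
Op 6: read(P0, v0) -> 31. No state change.
Op 7: write(P0, v0, 111). refcount(pp0)=2>1 -> COPY to pp4. 5 ppages; refcounts: pp0:1 pp1:2 pp2:1 pp3:1 pp4:1
Op 8: write(P2, v1, 158). refcount(pp1)=2>1 -> COPY to pp5. 6 ppages; refcounts: pp0:1 pp1:1 pp2:1 pp3:1 pp4:1 pp5:1
Op 9: write(P0, v0, 164). refcount(pp4)=1 -> write in place. 6 ppages; refcounts: pp0:1 pp1:1 pp2:1 pp3:1 pp4:1 pp5:1

yes yes yes yes no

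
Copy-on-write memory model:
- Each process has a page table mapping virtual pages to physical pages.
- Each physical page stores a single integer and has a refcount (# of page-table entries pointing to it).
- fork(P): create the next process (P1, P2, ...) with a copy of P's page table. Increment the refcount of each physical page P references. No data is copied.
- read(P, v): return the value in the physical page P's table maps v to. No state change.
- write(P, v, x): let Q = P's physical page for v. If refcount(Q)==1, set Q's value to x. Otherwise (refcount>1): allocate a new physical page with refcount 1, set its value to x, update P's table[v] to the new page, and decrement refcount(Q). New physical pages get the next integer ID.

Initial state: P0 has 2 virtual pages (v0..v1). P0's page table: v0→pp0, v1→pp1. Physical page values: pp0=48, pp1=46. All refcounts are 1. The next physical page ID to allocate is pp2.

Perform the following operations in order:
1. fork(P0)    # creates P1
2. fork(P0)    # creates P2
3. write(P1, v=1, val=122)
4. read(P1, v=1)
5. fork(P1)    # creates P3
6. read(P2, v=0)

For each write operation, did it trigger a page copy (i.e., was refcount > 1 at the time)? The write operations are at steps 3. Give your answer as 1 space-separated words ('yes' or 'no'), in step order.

Op 1: fork(P0) -> P1. 2 ppages; refcounts: pp0:2 pp1:2
Op 2: fork(P0) -> P2. 2 ppages; refcounts: pp0:3 pp1:3
Op 3: write(P1, v1, 122). refcount(pp1)=3>1 -> COPY to pp2. 3 ppages; refcounts: pp0:3 pp1:2 pp2:1
Op 4: read(P1, v1) -> 122. No state change.
Op 5: fork(P1) -> P3. 3 ppages; refcounts: pp0:4 pp1:2 pp2:2
Op 6: read(P2, v0) -> 48. No state change.

yes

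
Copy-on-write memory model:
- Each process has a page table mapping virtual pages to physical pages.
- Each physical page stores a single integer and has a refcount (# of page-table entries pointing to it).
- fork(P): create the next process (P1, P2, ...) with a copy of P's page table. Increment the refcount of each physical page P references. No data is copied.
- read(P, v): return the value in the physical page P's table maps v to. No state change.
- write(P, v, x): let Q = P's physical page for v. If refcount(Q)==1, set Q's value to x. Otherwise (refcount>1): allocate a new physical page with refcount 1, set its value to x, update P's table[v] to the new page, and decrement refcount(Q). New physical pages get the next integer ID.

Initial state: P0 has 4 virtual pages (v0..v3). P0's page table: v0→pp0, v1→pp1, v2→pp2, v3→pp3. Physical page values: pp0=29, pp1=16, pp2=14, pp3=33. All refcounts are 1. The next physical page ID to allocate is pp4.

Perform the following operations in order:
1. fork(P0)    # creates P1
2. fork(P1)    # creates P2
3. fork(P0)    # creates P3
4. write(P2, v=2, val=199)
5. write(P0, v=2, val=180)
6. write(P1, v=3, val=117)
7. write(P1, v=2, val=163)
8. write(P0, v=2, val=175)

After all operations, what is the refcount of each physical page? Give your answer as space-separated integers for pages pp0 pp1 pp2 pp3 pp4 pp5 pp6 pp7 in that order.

Answer: 4 4 1 3 1 1 1 1

Derivation:
Op 1: fork(P0) -> P1. 4 ppages; refcounts: pp0:2 pp1:2 pp2:2 pp3:2
Op 2: fork(P1) -> P2. 4 ppages; refcounts: pp0:3 pp1:3 pp2:3 pp3:3
Op 3: fork(P0) -> P3. 4 ppages; refcounts: pp0:4 pp1:4 pp2:4 pp3:4
Op 4: write(P2, v2, 199). refcount(pp2)=4>1 -> COPY to pp4. 5 ppages; refcounts: pp0:4 pp1:4 pp2:3 pp3:4 pp4:1
Op 5: write(P0, v2, 180). refcount(pp2)=3>1 -> COPY to pp5. 6 ppages; refcounts: pp0:4 pp1:4 pp2:2 pp3:4 pp4:1 pp5:1
Op 6: write(P1, v3, 117). refcount(pp3)=4>1 -> COPY to pp6. 7 ppages; refcounts: pp0:4 pp1:4 pp2:2 pp3:3 pp4:1 pp5:1 pp6:1
Op 7: write(P1, v2, 163). refcount(pp2)=2>1 -> COPY to pp7. 8 ppages; refcounts: pp0:4 pp1:4 pp2:1 pp3:3 pp4:1 pp5:1 pp6:1 pp7:1
Op 8: write(P0, v2, 175). refcount(pp5)=1 -> write in place. 8 ppages; refcounts: pp0:4 pp1:4 pp2:1 pp3:3 pp4:1 pp5:1 pp6:1 pp7:1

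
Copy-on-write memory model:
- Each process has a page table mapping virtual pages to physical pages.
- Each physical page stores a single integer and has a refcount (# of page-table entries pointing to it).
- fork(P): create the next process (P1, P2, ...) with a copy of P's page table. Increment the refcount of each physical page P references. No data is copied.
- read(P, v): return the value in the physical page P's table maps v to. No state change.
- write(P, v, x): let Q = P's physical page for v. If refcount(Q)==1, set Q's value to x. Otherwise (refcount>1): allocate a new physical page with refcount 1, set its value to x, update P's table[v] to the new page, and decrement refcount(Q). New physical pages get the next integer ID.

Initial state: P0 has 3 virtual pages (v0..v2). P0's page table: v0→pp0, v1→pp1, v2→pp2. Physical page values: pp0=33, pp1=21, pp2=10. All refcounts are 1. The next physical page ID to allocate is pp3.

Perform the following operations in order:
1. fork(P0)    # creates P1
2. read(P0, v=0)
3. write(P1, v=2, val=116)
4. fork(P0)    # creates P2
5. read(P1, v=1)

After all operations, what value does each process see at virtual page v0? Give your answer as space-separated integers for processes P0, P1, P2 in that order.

Answer: 33 33 33

Derivation:
Op 1: fork(P0) -> P1. 3 ppages; refcounts: pp0:2 pp1:2 pp2:2
Op 2: read(P0, v0) -> 33. No state change.
Op 3: write(P1, v2, 116). refcount(pp2)=2>1 -> COPY to pp3. 4 ppages; refcounts: pp0:2 pp1:2 pp2:1 pp3:1
Op 4: fork(P0) -> P2. 4 ppages; refcounts: pp0:3 pp1:3 pp2:2 pp3:1
Op 5: read(P1, v1) -> 21. No state change.
P0: v0 -> pp0 = 33
P1: v0 -> pp0 = 33
P2: v0 -> pp0 = 33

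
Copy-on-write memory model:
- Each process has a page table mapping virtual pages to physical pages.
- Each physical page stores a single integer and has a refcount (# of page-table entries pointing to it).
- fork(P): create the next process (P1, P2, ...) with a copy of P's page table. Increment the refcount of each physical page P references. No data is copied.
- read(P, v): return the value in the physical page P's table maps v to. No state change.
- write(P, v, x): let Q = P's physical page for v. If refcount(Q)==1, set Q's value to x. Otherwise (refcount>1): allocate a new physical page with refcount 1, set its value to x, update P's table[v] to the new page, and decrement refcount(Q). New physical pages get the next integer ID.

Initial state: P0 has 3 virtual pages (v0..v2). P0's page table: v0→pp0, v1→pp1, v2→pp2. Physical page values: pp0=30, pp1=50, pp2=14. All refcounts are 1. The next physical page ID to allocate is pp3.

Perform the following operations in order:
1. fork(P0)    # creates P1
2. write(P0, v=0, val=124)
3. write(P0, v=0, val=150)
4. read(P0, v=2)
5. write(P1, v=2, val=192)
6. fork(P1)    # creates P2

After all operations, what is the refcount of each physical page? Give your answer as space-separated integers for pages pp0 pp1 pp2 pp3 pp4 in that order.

Answer: 2 3 1 1 2

Derivation:
Op 1: fork(P0) -> P1. 3 ppages; refcounts: pp0:2 pp1:2 pp2:2
Op 2: write(P0, v0, 124). refcount(pp0)=2>1 -> COPY to pp3. 4 ppages; refcounts: pp0:1 pp1:2 pp2:2 pp3:1
Op 3: write(P0, v0, 150). refcount(pp3)=1 -> write in place. 4 ppages; refcounts: pp0:1 pp1:2 pp2:2 pp3:1
Op 4: read(P0, v2) -> 14. No state change.
Op 5: write(P1, v2, 192). refcount(pp2)=2>1 -> COPY to pp4. 5 ppages; refcounts: pp0:1 pp1:2 pp2:1 pp3:1 pp4:1
Op 6: fork(P1) -> P2. 5 ppages; refcounts: pp0:2 pp1:3 pp2:1 pp3:1 pp4:2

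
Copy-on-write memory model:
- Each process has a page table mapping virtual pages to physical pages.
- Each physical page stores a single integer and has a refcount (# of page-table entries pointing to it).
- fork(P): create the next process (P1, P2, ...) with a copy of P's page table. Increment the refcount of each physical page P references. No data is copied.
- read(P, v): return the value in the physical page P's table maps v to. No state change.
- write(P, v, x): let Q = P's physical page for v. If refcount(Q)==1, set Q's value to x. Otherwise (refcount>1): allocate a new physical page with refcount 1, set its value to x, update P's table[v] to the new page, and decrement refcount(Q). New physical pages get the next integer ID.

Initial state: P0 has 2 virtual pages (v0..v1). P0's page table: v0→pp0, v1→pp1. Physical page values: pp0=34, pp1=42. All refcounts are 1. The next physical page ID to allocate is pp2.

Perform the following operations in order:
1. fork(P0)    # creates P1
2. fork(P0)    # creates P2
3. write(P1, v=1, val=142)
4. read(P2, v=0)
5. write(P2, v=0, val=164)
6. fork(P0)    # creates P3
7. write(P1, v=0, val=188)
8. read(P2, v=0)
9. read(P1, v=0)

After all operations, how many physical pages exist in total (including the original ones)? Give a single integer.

Op 1: fork(P0) -> P1. 2 ppages; refcounts: pp0:2 pp1:2
Op 2: fork(P0) -> P2. 2 ppages; refcounts: pp0:3 pp1:3
Op 3: write(P1, v1, 142). refcount(pp1)=3>1 -> COPY to pp2. 3 ppages; refcounts: pp0:3 pp1:2 pp2:1
Op 4: read(P2, v0) -> 34. No state change.
Op 5: write(P2, v0, 164). refcount(pp0)=3>1 -> COPY to pp3. 4 ppages; refcounts: pp0:2 pp1:2 pp2:1 pp3:1
Op 6: fork(P0) -> P3. 4 ppages; refcounts: pp0:3 pp1:3 pp2:1 pp3:1
Op 7: write(P1, v0, 188). refcount(pp0)=3>1 -> COPY to pp4. 5 ppages; refcounts: pp0:2 pp1:3 pp2:1 pp3:1 pp4:1
Op 8: read(P2, v0) -> 164. No state change.
Op 9: read(P1, v0) -> 188. No state change.

Answer: 5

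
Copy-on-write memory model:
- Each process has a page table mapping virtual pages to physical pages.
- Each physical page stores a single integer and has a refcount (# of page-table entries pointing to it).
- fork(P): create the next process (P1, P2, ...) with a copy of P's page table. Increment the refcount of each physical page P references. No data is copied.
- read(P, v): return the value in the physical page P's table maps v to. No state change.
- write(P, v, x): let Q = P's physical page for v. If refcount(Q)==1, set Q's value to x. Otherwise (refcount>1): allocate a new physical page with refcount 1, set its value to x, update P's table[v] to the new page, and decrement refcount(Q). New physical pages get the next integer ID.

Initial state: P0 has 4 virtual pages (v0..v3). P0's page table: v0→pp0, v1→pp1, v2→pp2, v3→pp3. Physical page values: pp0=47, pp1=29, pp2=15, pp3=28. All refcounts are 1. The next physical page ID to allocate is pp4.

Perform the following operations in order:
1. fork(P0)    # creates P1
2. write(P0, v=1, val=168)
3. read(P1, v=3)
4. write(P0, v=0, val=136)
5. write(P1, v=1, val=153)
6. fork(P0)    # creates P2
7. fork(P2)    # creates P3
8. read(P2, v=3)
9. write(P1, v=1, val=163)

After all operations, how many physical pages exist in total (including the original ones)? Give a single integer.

Answer: 6

Derivation:
Op 1: fork(P0) -> P1. 4 ppages; refcounts: pp0:2 pp1:2 pp2:2 pp3:2
Op 2: write(P0, v1, 168). refcount(pp1)=2>1 -> COPY to pp4. 5 ppages; refcounts: pp0:2 pp1:1 pp2:2 pp3:2 pp4:1
Op 3: read(P1, v3) -> 28. No state change.
Op 4: write(P0, v0, 136). refcount(pp0)=2>1 -> COPY to pp5. 6 ppages; refcounts: pp0:1 pp1:1 pp2:2 pp3:2 pp4:1 pp5:1
Op 5: write(P1, v1, 153). refcount(pp1)=1 -> write in place. 6 ppages; refcounts: pp0:1 pp1:1 pp2:2 pp3:2 pp4:1 pp5:1
Op 6: fork(P0) -> P2. 6 ppages; refcounts: pp0:1 pp1:1 pp2:3 pp3:3 pp4:2 pp5:2
Op 7: fork(P2) -> P3. 6 ppages; refcounts: pp0:1 pp1:1 pp2:4 pp3:4 pp4:3 pp5:3
Op 8: read(P2, v3) -> 28. No state change.
Op 9: write(P1, v1, 163). refcount(pp1)=1 -> write in place. 6 ppages; refcounts: pp0:1 pp1:1 pp2:4 pp3:4 pp4:3 pp5:3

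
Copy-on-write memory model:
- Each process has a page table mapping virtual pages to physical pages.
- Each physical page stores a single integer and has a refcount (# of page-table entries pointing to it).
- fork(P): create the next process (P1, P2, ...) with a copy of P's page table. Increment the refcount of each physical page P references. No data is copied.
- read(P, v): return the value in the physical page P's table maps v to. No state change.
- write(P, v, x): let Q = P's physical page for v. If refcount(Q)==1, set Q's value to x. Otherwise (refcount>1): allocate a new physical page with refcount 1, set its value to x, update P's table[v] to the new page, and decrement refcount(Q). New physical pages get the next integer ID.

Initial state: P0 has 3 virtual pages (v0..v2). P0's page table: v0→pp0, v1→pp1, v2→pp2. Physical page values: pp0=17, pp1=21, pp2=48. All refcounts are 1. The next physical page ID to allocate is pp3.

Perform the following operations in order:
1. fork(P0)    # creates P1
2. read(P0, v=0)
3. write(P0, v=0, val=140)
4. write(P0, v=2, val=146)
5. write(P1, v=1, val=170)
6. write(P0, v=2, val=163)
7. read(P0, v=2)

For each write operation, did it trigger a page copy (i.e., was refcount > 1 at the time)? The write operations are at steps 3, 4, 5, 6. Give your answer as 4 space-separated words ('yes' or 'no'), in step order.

Op 1: fork(P0) -> P1. 3 ppages; refcounts: pp0:2 pp1:2 pp2:2
Op 2: read(P0, v0) -> 17. No state change.
Op 3: write(P0, v0, 140). refcount(pp0)=2>1 -> COPY to pp3. 4 ppages; refcounts: pp0:1 pp1:2 pp2:2 pp3:1
Op 4: write(P0, v2, 146). refcount(pp2)=2>1 -> COPY to pp4. 5 ppages; refcounts: pp0:1 pp1:2 pp2:1 pp3:1 pp4:1
Op 5: write(P1, v1, 170). refcount(pp1)=2>1 -> COPY to pp5. 6 ppages; refcounts: pp0:1 pp1:1 pp2:1 pp3:1 pp4:1 pp5:1
Op 6: write(P0, v2, 163). refcount(pp4)=1 -> write in place. 6 ppages; refcounts: pp0:1 pp1:1 pp2:1 pp3:1 pp4:1 pp5:1
Op 7: read(P0, v2) -> 163. No state change.

yes yes yes no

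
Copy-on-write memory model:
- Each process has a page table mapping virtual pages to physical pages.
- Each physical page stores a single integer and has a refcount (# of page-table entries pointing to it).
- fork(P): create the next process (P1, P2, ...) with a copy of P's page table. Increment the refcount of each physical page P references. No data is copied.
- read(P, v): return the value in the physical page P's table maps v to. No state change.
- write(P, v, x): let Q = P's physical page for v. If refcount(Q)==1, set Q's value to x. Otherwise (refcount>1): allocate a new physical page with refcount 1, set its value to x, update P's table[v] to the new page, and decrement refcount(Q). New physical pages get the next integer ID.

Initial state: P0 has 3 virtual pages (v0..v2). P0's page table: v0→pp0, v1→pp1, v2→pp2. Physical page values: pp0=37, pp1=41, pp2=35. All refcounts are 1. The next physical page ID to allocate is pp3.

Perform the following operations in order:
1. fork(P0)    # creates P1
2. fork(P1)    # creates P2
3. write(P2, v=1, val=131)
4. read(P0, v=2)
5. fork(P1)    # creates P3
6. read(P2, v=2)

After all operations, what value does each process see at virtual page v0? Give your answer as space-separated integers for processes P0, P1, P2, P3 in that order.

Answer: 37 37 37 37

Derivation:
Op 1: fork(P0) -> P1. 3 ppages; refcounts: pp0:2 pp1:2 pp2:2
Op 2: fork(P1) -> P2. 3 ppages; refcounts: pp0:3 pp1:3 pp2:3
Op 3: write(P2, v1, 131). refcount(pp1)=3>1 -> COPY to pp3. 4 ppages; refcounts: pp0:3 pp1:2 pp2:3 pp3:1
Op 4: read(P0, v2) -> 35. No state change.
Op 5: fork(P1) -> P3. 4 ppages; refcounts: pp0:4 pp1:3 pp2:4 pp3:1
Op 6: read(P2, v2) -> 35. No state change.
P0: v0 -> pp0 = 37
P1: v0 -> pp0 = 37
P2: v0 -> pp0 = 37
P3: v0 -> pp0 = 37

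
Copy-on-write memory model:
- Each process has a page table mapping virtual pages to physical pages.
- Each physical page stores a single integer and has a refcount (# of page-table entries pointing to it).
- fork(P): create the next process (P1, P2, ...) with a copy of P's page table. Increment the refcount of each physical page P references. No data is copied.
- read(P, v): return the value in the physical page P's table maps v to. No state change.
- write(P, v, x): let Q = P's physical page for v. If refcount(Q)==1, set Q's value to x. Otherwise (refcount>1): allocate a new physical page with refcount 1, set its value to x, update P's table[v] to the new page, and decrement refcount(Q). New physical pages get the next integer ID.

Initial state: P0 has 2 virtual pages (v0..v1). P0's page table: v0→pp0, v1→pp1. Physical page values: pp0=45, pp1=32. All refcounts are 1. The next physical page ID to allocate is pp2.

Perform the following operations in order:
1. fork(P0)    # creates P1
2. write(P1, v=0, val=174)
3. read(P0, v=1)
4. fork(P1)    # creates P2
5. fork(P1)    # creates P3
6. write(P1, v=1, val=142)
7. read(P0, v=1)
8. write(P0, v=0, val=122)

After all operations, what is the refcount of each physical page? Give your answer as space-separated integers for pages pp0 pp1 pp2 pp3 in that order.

Answer: 1 3 3 1

Derivation:
Op 1: fork(P0) -> P1. 2 ppages; refcounts: pp0:2 pp1:2
Op 2: write(P1, v0, 174). refcount(pp0)=2>1 -> COPY to pp2. 3 ppages; refcounts: pp0:1 pp1:2 pp2:1
Op 3: read(P0, v1) -> 32. No state change.
Op 4: fork(P1) -> P2. 3 ppages; refcounts: pp0:1 pp1:3 pp2:2
Op 5: fork(P1) -> P3. 3 ppages; refcounts: pp0:1 pp1:4 pp2:3
Op 6: write(P1, v1, 142). refcount(pp1)=4>1 -> COPY to pp3. 4 ppages; refcounts: pp0:1 pp1:3 pp2:3 pp3:1
Op 7: read(P0, v1) -> 32. No state change.
Op 8: write(P0, v0, 122). refcount(pp0)=1 -> write in place. 4 ppages; refcounts: pp0:1 pp1:3 pp2:3 pp3:1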